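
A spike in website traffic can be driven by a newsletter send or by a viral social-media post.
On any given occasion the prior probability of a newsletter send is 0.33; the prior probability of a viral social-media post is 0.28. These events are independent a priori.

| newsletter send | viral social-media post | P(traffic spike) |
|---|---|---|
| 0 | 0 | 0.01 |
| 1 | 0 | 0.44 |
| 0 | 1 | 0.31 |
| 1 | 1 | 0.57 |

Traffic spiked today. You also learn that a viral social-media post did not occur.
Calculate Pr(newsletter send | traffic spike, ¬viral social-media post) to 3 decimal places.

Pr(newsletter send | traffic spike, ¬viral social-media post) ≈ 0.956

Sum P(traffic spike|·) weighted by the priors over both values of newsletter send:
  P(traffic spike | ¬viral social-media post) = 0.01*0.67 + 0.44*0.33
        = 0.006700 + 0.145200 = 0.151900
Keeping only the newsletter send-present terms gives 0.145200, so
  P(newsletter send | traffic spike, ¬viral social-media post) = 0.145200 / 0.151900 ≈ 0.956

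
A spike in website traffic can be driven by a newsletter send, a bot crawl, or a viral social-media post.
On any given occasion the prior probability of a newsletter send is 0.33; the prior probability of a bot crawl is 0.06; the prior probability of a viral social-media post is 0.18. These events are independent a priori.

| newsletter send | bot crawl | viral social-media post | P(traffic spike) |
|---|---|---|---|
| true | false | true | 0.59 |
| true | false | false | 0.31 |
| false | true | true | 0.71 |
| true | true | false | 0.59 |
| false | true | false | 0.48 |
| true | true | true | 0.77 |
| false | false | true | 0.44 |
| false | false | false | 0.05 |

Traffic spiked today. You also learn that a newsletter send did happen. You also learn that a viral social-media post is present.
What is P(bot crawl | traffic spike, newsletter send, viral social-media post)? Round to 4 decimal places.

P(bot crawl | traffic spike, newsletter send, viral social-media post) ≈ 0.0769

Numerator (weight on configurations with bot crawl): 0.77×0.06 = 0.046200
Denominator P(traffic spike | newsletter send, viral social-media post): 0.59×0.94 + 0.77×0.06 = 0.600800
Posterior = 0.046200 / 0.600800 ≈ 0.0769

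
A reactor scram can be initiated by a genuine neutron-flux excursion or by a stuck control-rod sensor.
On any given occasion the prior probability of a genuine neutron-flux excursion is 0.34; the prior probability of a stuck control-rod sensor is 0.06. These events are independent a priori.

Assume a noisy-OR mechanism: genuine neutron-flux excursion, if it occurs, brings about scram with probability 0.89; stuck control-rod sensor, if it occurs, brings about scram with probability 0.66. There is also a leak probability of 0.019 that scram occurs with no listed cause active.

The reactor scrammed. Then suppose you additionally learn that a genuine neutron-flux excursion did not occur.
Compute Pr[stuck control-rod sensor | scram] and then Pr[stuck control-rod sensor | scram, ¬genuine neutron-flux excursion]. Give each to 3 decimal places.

Under noisy-OR, P(scram | causes) = 1 − (1−0.019)·∏(1−qᵢ) over the active causes.
P(scram) = 0.019·0.66·0.94 + 0.66646·0.66·0.06 + 0.89209·0.34·0.94 + 0.963311·0.34·0.06 = 0.011788 + 0.026392 + 0.285112 + 0.019652 = 0.342944
The stuck control-rod sensor-present share is 0.026392 + 0.019652 = 0.046044.
Hence the posterior is 0.046044/0.342944 ≈ 0.134.

With the extra evidence:
P(scram | ¬genuine neutron-flux excursion) = 0.019*0.94 + 0.66646*0.06 = 0.017860 + 0.039988 = 0.057848
Of this, 0.039988 comes from 0.66646*0.06 (the stuck control-rod sensor=true cases).
So P(stuck control-rod sensor | scram, ¬genuine neutron-flux excursion) = 0.039988/0.057848 ≈ 0.691.

Pr[stuck control-rod sensor | scram] ≈ 0.134; Pr[stuck control-rod sensor | scram, ¬genuine neutron-flux excursion] ≈ 0.691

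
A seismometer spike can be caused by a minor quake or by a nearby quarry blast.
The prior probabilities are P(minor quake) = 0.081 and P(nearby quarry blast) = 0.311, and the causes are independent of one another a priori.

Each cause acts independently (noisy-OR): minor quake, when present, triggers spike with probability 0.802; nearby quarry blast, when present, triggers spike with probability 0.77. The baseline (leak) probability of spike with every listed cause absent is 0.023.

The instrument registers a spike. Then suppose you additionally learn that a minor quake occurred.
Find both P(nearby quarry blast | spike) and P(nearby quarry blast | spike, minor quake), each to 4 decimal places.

P(nearby quarry blast | spike) ≈ 0.8048; P(nearby quarry blast | spike, minor quake) ≈ 0.3484

Under noisy-OR, P(spike | causes) = 1 − (1−0.023)·∏(1−qᵢ) over the active causes.
P(spike) = 0.023*0.919*0.689 + 0.77529*0.919*0.311 + 0.806554*0.081*0.689 + 0.955507*0.081*0.311 = 0.014563 + 0.221585 + 0.045013 + 0.024070 = 0.305231
Restricting to configurations with nearby quarry blast present: 0.221585 + 0.024070 = 0.245655.
Hence the posterior is 0.245655/0.305231 ≈ 0.8048.

With the extra evidence:
Numerator (weight on configurations with nearby quarry blast): 0.955507×0.311 = 0.297163
Normalizer over all consistent configurations: 0.806554×0.689 + 0.955507×0.311 = 0.852879
Posterior = 0.297163 / 0.852879 ≈ 0.3484
Conditioning on minor quake lowers the posterior on nearby quarry blast: the classic explaining-away effect in a common-effect structure.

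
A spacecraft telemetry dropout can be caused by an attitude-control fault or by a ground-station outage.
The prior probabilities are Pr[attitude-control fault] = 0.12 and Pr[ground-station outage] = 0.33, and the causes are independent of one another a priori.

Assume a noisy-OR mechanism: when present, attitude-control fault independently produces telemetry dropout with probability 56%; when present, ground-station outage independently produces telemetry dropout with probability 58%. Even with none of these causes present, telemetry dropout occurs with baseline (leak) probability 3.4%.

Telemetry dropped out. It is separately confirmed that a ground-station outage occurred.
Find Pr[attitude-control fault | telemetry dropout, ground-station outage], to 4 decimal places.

Pr[attitude-control fault | telemetry dropout, ground-station outage] ≈ 0.1586

Under noisy-OR, P(telemetry dropout | causes) = 1 − (1−0.034)·∏(1−qᵢ) over the active causes.
P(telemetry dropout | ground-station outage) = 0.59428*0.88 + 0.821483*0.12 = 0.522966 + 0.098578 = 0.621544
Of this, 0.098578 comes from 0.821483*0.12 (the attitude-control fault=true cases).
Hence the posterior is 0.098578/0.621544 ≈ 0.1586.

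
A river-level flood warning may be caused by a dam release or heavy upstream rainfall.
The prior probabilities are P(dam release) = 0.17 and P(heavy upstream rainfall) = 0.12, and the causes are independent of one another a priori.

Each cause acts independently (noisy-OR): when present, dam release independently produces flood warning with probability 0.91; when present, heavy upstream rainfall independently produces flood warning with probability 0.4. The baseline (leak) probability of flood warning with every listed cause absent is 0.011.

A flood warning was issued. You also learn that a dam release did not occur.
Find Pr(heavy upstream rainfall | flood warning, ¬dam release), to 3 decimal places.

Pr(heavy upstream rainfall | flood warning, ¬dam release) ≈ 0.834

Under noisy-OR, P(flood warning | causes) = 1 − (1−0.011)·∏(1−qᵢ) over the active causes.
P(flood warning | ¬dam release) = 0.011·0.88 + 0.4066·0.12 = 0.009680 + 0.048792 = 0.058472
Of this, 0.048792 comes from 0.4066·0.12 (the heavy upstream rainfall=true cases).
Hence the posterior is 0.048792/0.058472 ≈ 0.834.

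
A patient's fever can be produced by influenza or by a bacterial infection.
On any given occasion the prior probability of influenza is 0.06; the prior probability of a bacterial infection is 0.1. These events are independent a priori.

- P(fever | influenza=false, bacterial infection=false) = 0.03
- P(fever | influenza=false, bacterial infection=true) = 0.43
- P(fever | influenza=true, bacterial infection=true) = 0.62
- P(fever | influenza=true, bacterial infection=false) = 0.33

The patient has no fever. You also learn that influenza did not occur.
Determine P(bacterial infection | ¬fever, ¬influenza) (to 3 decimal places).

P(bacterial infection | ¬fever, ¬influenza) ≈ 0.061

Sum P(¬fever|·) weighted by the priors over both values of bacterial infection:
  P(¬fever | ¬influenza) = 0.97*0.9 + 0.57*0.1
        = 0.873000 + 0.057000 = 0.930000
Configurations with bacterial infection contribute 0.057000, so
  P(bacterial infection | ¬fever, ¬influenza) = 0.057000 / 0.930000 ≈ 0.061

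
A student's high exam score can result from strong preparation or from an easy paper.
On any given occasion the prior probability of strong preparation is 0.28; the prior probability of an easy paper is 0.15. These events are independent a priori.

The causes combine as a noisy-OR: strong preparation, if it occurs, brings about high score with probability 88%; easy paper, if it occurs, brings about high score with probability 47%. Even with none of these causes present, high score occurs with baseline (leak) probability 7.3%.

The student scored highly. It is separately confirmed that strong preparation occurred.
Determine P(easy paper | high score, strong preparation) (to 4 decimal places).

P(easy paper | high score, strong preparation) ≈ 0.1574

Under noisy-OR, P(high score | causes) = 1 − (1−0.073)·∏(1−qᵢ) over the active causes.
P(high score | strong preparation) = 0.88876·0.85 + 0.941043·0.15 = 0.755446 + 0.141156 = 0.896602
Of this, 0.141156 comes from 0.941043·0.15 (the easy paper=true cases).
P(easy paper | high score, strong preparation) = 0.141156 / 0.896602 ≈ 0.1574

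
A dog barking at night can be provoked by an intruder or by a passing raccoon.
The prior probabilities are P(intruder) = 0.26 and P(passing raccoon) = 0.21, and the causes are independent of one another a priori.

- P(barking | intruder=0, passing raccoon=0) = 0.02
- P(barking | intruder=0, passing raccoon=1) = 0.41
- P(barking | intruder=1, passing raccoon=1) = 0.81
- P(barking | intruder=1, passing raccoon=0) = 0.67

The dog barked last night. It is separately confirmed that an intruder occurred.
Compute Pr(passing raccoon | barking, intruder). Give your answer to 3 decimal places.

Pr(passing raccoon | barking, intruder) ≈ 0.243

P(barking | intruder) = 0.67×0.79 + 0.81×0.21 = 0.529300 + 0.170100 = 0.699400
The passing raccoon-present share is 0.81×0.21 = 0.170100.
P(passing raccoon | barking, intruder) = 0.170100 / 0.699400 ≈ 0.243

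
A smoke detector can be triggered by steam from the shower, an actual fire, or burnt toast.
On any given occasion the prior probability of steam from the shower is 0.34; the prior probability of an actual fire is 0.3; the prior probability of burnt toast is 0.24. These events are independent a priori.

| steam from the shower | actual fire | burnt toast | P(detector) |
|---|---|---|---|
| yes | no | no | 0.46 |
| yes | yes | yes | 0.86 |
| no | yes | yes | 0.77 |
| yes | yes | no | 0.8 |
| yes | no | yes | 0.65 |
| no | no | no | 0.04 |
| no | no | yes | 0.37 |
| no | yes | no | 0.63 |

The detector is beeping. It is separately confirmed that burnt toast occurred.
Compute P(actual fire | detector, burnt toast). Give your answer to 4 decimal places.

For the numerator, keep only actual fire=true terms: 0.152460 + 0.087720 = 0.240180
The normalizing constant is 0.37×0.66×0.7 + 0.77×0.66×0.3 + 0.65×0.34×0.7 + 0.86×0.34×0.3 = 0.565820
Posterior = 0.240180 / 0.565820 ≈ 0.4245

P(actual fire | detector, burnt toast) ≈ 0.4245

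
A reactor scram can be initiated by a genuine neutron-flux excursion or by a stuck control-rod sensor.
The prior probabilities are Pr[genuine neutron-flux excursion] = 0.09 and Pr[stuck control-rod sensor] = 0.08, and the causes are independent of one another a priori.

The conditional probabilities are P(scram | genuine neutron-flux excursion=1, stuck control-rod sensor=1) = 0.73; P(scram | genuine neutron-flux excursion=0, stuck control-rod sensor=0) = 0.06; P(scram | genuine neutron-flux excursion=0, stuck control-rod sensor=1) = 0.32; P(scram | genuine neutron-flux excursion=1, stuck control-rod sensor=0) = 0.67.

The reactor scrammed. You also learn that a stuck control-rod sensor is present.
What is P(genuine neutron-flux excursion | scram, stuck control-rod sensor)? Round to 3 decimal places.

P(genuine neutron-flux excursion | scram, stuck control-rod sensor) ≈ 0.184

By total probability over both values of genuine neutron-flux excursion:
  P(scram | stuck control-rod sensor) = 0.32×0.91 + 0.73×0.09
        = 0.291200 + 0.065700 = 0.356900
Keeping only the genuine neutron-flux excursion-present terms gives 0.065700, so
  P(genuine neutron-flux excursion | scram, stuck control-rod sensor) = 0.065700 / 0.356900 ≈ 0.184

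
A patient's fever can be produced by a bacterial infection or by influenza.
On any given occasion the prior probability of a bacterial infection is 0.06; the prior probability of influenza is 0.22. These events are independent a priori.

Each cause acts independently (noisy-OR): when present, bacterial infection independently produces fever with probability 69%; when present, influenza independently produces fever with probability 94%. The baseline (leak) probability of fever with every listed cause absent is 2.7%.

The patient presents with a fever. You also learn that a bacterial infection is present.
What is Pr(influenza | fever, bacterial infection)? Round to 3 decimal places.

Under noisy-OR, P(fever | causes) = 1 − (1−0.027)·∏(1−qᵢ) over the active causes.
Sum P(fever|·) weighted by the priors over both values of influenza:
  P(fever | bacterial infection) = 0.69837·0.78 + 0.981902·0.22
        = 0.544729 + 0.216018 = 0.760747
The terms with influenza present sum to 0.216018, so
  P(influenza | fever, bacterial infection) = 0.216018 / 0.760747 ≈ 0.284

Pr(influenza | fever, bacterial infection) ≈ 0.284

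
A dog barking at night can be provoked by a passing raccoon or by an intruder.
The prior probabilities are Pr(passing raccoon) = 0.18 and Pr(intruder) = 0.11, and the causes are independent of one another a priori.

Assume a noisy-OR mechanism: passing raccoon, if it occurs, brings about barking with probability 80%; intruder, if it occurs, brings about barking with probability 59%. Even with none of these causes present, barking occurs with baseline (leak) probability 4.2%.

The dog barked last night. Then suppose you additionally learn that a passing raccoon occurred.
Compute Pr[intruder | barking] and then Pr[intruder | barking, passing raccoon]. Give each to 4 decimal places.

Pr[intruder | barking] ≈ 0.3131; Pr[intruder | barking, passing raccoon] ≈ 0.1235

Under noisy-OR, P(barking | causes) = 1 − (1−0.042)·∏(1−qᵢ) over the active causes.
By total probability over the 4 (passing raccoon, intruder) configurations:
  P(barking) = 0.042*0.82*0.89 + 0.60722*0.82*0.11 + 0.8084*0.18*0.89 + 0.921444*0.18*0.11
        = 0.030652 + 0.054771 + 0.129506 + 0.018245 = 0.233174
Keeping only the intruder-present terms gives 0.073016, so
  P(intruder | barking) = 0.073016 / 0.233174 ≈ 0.3131

With the extra evidence:
P(barking | passing raccoon) = 0.8084·0.89 + 0.921444·0.11 = 0.719476 + 0.101359 = 0.820835
The intruder-present share is 0.921444·0.11 = 0.101359.
So P(intruder | barking, passing raccoon) = 0.101359/0.820835 ≈ 0.1235.
— passing raccoon explains away the evidence for intruder.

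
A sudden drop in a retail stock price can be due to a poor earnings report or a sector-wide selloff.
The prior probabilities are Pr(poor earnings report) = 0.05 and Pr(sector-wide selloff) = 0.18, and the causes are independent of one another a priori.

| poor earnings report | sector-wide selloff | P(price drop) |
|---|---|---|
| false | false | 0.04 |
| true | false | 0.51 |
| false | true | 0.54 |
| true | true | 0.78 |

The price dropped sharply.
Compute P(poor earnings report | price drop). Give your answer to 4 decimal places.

P(poor earnings report | price drop) ≈ 0.1844

P(price drop) = 0.04*0.95*0.82 + 0.54*0.95*0.18 + 0.51*0.05*0.82 + 0.78*0.05*0.18 = 0.031160 + 0.092340 + 0.020910 + 0.007020 = 0.151430
The poor earnings report-present share is 0.020910 + 0.007020 = 0.027930.
P(poor earnings report | price drop) = 0.027930 / 0.151430 ≈ 0.1844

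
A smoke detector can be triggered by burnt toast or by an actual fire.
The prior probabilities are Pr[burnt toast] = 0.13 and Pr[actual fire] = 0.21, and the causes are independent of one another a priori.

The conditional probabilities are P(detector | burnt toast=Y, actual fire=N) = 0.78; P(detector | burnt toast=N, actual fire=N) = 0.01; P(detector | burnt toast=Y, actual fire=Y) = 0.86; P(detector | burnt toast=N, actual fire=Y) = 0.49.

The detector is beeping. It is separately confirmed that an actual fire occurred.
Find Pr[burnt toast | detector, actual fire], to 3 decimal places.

Pr[burnt toast | detector, actual fire] ≈ 0.208

Weight on burnt toast=true, given the evidence: 0.86×0.13 = 0.111800
Normalizer over all consistent configurations: 0.49×0.87 + 0.86×0.13 = 0.538100
P(burnt toast | detector, actual fire) = 0.111800/0.538100 ≈ 0.208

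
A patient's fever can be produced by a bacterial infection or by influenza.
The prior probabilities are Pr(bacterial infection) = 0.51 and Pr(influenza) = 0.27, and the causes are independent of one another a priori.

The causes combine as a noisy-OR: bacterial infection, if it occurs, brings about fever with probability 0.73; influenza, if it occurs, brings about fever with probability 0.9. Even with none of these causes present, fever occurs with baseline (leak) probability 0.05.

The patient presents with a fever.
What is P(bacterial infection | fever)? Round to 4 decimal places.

Under noisy-OR, P(fever | causes) = 1 − (1−0.05)·∏(1−qᵢ) over the active causes.
P(fever) = 0.05×0.49×0.73 + 0.905×0.49×0.27 + 0.7435×0.51×0.73 + 0.97435×0.51×0.27 = 0.017885 + 0.119732 + 0.276805 + 0.134168 = 0.548590
Restricting to configurations with bacterial infection present: 0.276805 + 0.134168 = 0.410973.
P(bacterial infection | fever) = 0.410973 / 0.548590 ≈ 0.7491

P(bacterial infection | fever) ≈ 0.7491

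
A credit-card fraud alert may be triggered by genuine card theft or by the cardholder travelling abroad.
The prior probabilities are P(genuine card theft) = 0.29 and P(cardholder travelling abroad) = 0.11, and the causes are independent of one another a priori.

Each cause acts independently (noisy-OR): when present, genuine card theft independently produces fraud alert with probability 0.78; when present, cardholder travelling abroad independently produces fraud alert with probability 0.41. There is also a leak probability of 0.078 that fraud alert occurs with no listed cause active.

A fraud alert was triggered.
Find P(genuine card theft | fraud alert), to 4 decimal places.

Under noisy-OR, P(fraud alert | causes) = 1 − (1−0.078)·∏(1−qᵢ) over the active causes.
For the numerator, keep only genuine card theft=true terms: 0.205747 + 0.028082 = 0.233829
Normalizer over all consistent configurations: 0.078·0.71·0.89 + 0.45602·0.71·0.11 + 0.79716·0.29·0.89 + 0.880324·0.29·0.11 = 0.318732
P(genuine card theft | fraud alert) = 0.233829/0.318732 ≈ 0.7336

P(genuine card theft | fraud alert) ≈ 0.7336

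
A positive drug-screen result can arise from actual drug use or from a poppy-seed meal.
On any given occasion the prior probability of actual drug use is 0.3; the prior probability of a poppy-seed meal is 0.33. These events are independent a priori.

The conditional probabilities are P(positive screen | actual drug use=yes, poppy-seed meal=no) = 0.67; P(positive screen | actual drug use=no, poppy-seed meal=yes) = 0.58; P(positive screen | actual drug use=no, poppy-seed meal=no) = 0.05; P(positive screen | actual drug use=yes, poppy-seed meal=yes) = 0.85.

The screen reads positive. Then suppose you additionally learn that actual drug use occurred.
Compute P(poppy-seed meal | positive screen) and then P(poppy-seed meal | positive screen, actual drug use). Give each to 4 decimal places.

P(poppy-seed meal | positive screen) ≈ 0.5797; P(poppy-seed meal | positive screen, actual drug use) ≈ 0.3846

P(positive screen) = 0.05*0.7*0.67 + 0.58*0.7*0.33 + 0.67*0.3*0.67 + 0.85*0.3*0.33 = 0.023450 + 0.133980 + 0.134670 + 0.084150 = 0.376250
The poppy-seed meal-present share is 0.133980 + 0.084150 = 0.218130.
P(poppy-seed meal | positive screen) = 0.218130 / 0.376250 ≈ 0.5797

Now condition on the additional information:
Sum P(positive screen|·) weighted by the priors over both values of poppy-seed meal:
  P(positive screen | actual drug use) = 0.67×0.67 + 0.85×0.33
        = 0.448900 + 0.280500 = 0.729400
Configurations with poppy-seed meal contribute 0.280500, so
  P(poppy-seed meal | positive screen, actual drug use) = 0.280500 / 0.729400 ≈ 0.3846
— actual drug use explains away the evidence for poppy-seed meal.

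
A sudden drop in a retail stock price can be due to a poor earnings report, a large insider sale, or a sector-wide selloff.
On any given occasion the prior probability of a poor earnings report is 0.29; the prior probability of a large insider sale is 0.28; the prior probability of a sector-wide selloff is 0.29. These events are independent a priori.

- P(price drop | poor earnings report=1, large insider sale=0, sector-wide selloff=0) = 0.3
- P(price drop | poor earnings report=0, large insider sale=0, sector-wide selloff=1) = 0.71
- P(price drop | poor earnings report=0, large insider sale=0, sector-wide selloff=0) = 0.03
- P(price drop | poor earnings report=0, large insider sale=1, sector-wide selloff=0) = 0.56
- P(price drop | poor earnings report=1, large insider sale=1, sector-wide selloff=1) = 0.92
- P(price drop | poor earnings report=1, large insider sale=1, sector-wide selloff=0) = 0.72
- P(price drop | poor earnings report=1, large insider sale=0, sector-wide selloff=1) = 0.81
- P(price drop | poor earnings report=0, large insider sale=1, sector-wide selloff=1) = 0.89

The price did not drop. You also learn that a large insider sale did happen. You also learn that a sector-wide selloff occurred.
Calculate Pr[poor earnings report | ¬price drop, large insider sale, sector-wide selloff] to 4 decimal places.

P(¬price drop | large insider sale, sector-wide selloff) = 0.11×0.71 + 0.08×0.29 = 0.078100 + 0.023200 = 0.101300
The poor earnings report-present share is 0.08×0.29 = 0.023200.
P(poor earnings report | ¬price drop, large insider sale, sector-wide selloff) = 0.023200 / 0.101300 ≈ 0.2290

Pr[poor earnings report | ¬price drop, large insider sale, sector-wide selloff] ≈ 0.2290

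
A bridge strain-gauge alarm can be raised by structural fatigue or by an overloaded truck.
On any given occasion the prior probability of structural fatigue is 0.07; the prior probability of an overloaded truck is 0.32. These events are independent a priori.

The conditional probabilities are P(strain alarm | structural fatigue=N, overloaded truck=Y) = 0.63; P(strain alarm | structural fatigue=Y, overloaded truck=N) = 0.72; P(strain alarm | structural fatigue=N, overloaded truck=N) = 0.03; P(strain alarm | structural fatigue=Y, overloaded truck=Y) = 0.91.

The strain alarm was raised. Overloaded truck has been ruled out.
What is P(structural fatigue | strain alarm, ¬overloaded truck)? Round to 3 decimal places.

P(structural fatigue | strain alarm, ¬overloaded truck) ≈ 0.644

For the numerator, keep only structural fatigue=true terms: 0.72*0.07 = 0.050400
Denominator P(strain alarm | ¬overloaded truck): 0.03*0.93 + 0.72*0.07 = 0.078300
P(structural fatigue | strain alarm, ¬overloaded truck) = 0.050400/0.078300 ≈ 0.644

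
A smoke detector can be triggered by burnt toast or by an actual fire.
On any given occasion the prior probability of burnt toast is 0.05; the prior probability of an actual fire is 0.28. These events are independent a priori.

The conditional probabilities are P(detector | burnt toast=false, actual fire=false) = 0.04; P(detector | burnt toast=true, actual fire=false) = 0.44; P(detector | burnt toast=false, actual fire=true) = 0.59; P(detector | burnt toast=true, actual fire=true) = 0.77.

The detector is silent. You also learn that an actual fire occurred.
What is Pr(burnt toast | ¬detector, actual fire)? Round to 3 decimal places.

By total probability over both values of burnt toast:
  P(¬detector | actual fire) = 0.41×0.95 + 0.23×0.05
        = 0.389500 + 0.011500 = 0.401000
Keeping only the burnt toast-present terms gives 0.011500, so
  P(burnt toast | ¬detector, actual fire) = 0.011500 / 0.401000 ≈ 0.029

Pr(burnt toast | ¬detector, actual fire) ≈ 0.029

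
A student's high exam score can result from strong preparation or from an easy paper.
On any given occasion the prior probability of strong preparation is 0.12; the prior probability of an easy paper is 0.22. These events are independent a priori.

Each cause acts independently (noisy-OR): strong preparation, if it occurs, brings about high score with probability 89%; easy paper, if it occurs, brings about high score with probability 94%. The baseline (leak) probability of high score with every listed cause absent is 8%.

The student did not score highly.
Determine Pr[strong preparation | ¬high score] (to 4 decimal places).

Pr[strong preparation | ¬high score] ≈ 0.0148

Under noisy-OR, P(high score | causes) = 1 − (1−0.08)·∏(1−qᵢ) over the active causes.
By total probability over the 4 (strong preparation, easy paper) configurations:
  P(¬high score) = 0.92×0.88×0.78 + 0.0552×0.88×0.22 + 0.1012×0.12×0.78 + 0.006072×0.12×0.22
        = 0.631488 + 0.010687 + 0.009472 + 0.000160 = 0.651807
Configurations with strong preparation contribute 0.009632, so
  P(strong preparation | ¬high score) = 0.009632 / 0.651807 ≈ 0.0148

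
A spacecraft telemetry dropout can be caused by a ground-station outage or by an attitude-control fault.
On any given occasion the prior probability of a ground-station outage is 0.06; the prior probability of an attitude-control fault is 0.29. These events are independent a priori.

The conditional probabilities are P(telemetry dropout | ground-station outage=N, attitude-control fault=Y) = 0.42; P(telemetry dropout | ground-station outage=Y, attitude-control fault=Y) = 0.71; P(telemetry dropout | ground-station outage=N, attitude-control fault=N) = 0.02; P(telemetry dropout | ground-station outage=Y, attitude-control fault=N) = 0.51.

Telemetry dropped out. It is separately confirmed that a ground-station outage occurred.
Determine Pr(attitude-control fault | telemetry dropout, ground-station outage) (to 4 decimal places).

Numerator (weight on configurations with attitude-control fault): 0.71×0.29 = 0.205900
Normalizer over all consistent configurations: 0.51×0.71 + 0.71×0.29 = 0.568000
P(attitude-control fault | telemetry dropout, ground-station outage) = 0.205900/0.568000 ≈ 0.3625

Pr(attitude-control fault | telemetry dropout, ground-station outage) ≈ 0.3625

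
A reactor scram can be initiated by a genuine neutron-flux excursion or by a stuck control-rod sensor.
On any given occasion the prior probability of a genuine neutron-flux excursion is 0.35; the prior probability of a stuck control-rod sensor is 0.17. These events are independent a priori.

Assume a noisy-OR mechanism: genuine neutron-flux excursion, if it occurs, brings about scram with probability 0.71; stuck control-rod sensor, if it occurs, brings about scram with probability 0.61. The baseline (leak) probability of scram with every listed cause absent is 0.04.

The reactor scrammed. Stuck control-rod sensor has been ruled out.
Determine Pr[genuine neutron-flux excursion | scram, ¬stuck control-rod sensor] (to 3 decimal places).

Under noisy-OR, P(scram | causes) = 1 − (1−0.04)·∏(1−qᵢ) over the active causes.
P(scram | ¬stuck control-rod sensor) = 0.04·0.65 + 0.7216·0.35 = 0.026000 + 0.252560 = 0.278560
The genuine neutron-flux excursion-present share is 0.7216·0.35 = 0.252560.
P(genuine neutron-flux excursion | scram, ¬stuck control-rod sensor) = 0.252560 / 0.278560 ≈ 0.907

Pr[genuine neutron-flux excursion | scram, ¬stuck control-rod sensor] ≈ 0.907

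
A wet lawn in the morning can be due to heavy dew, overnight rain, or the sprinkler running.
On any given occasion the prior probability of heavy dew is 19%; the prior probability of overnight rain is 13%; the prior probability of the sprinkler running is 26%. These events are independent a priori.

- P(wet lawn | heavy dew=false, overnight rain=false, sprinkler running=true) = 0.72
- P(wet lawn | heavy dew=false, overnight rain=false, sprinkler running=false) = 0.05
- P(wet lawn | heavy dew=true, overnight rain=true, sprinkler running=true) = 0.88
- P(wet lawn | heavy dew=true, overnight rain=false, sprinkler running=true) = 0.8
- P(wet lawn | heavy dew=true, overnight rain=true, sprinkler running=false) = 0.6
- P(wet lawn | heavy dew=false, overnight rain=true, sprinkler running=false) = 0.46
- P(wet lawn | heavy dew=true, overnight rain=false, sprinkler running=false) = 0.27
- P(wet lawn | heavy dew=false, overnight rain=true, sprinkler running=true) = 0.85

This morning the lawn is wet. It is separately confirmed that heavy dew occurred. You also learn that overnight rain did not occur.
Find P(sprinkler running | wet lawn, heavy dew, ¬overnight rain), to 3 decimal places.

P(sprinkler running | wet lawn, heavy dew, ¬overnight rain) ≈ 0.510

Numerator (weight on configurations with sprinkler running): 0.8*0.26 = 0.208000
The normalizing constant is 0.27*0.74 + 0.8*0.26 = 0.407800
P(sprinkler running | wet lawn, heavy dew, ¬overnight rain) = 0.208000/0.407800 ≈ 0.510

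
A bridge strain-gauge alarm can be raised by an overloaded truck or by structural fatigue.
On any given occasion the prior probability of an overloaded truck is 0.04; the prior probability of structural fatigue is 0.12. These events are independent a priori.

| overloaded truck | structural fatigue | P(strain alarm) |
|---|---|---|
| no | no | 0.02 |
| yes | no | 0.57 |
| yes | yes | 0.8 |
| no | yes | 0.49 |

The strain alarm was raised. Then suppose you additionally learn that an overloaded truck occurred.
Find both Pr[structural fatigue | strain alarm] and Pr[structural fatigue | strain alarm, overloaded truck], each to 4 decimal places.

Sum P(strain alarm|·) weighted by the priors over the 4 (overloaded truck, structural fatigue) configurations:
  P(strain alarm) = 0.02·0.96·0.88 + 0.49·0.96·0.12 + 0.57·0.04·0.88 + 0.8·0.04·0.12
        = 0.016896 + 0.056448 + 0.020064 + 0.003840 = 0.097248
Keeping only the structural fatigue-present terms gives 0.060288, so
  P(structural fatigue | strain alarm) = 0.060288 / 0.097248 ≈ 0.6199

With the extra evidence:
Numerator (weight on configurations with structural fatigue): 0.8*0.12 = 0.096000
The normalizing constant is 0.57*0.88 + 0.8*0.12 = 0.597600
P(structural fatigue | strain alarm, overloaded truck) = 0.096000/0.597600 ≈ 0.1606

Pr[structural fatigue | strain alarm] ≈ 0.6199; Pr[structural fatigue | strain alarm, overloaded truck] ≈ 0.1606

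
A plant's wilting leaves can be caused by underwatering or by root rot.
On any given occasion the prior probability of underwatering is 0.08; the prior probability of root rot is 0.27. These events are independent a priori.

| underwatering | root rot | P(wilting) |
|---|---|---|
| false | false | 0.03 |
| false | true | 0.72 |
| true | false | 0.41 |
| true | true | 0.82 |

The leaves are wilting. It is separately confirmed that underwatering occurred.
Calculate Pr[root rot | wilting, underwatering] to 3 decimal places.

P(wilting | underwatering) = 0.41·0.73 + 0.82·0.27 = 0.299300 + 0.221400 = 0.520700
Restricting to configurations with root rot present: 0.82·0.27 = 0.221400.
So P(root rot | wilting, underwatering) = 0.221400/0.520700 ≈ 0.425.

Pr[root rot | wilting, underwatering] ≈ 0.425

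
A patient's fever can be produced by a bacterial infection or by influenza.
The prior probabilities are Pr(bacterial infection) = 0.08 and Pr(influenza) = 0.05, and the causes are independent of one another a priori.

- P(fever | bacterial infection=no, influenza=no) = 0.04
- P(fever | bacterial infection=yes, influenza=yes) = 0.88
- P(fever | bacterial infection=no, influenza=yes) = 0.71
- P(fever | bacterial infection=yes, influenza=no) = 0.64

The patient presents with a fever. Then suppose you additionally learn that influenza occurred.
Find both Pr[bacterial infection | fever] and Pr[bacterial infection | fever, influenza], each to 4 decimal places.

P(fever) = 0.04*0.92*0.95 + 0.71*0.92*0.05 + 0.64*0.08*0.95 + 0.88*0.08*0.05 = 0.034960 + 0.032660 + 0.048640 + 0.003520 = 0.119780
The bacterial infection-present share is 0.048640 + 0.003520 = 0.052160.
Hence the posterior is 0.052160/0.119780 ≈ 0.4355.

With the extra evidence:
Sum P(fever|·) weighted by the priors over both values of bacterial infection:
  P(fever | influenza) = 0.71×0.92 + 0.88×0.08
        = 0.653200 + 0.070400 = 0.723600
Keeping only the bacterial infection-present terms gives 0.070400, so
  P(bacterial infection | fever, influenza) = 0.070400 / 0.723600 ≈ 0.0973
Conditioning on influenza lowers the posterior on bacterial infection: the classic explaining-away effect in a common-effect structure.

Pr[bacterial infection | fever] ≈ 0.4355; Pr[bacterial infection | fever, influenza] ≈ 0.0973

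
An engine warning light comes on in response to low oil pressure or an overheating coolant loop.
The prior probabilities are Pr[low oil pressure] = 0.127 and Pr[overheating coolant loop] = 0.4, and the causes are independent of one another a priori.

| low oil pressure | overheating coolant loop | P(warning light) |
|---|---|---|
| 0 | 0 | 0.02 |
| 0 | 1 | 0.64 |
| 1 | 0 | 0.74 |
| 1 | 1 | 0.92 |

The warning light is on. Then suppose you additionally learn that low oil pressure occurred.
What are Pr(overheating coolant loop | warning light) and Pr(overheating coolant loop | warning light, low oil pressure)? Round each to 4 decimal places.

Pr(overheating coolant loop | warning light) ≈ 0.8016; Pr(overheating coolant loop | warning light, low oil pressure) ≈ 0.4532

Weight on overheating coolant loop=true, given the evidence: 0.223488 + 0.046736 = 0.270224
Denominator P(warning light): 0.02*0.873*0.6 + 0.64*0.873*0.4 + 0.74*0.127*0.6 + 0.92*0.127*0.4 = 0.337088
P(overheating coolant loop | warning light) = 0.270224/0.337088 ≈ 0.8016

Now condition on the additional information:
P(warning light | low oil pressure) = 0.74·0.6 + 0.92·0.4 = 0.444000 + 0.368000 = 0.812000
Of this, 0.368000 comes from 0.92·0.4 (the overheating coolant loop=true cases).
Hence the posterior is 0.368000/0.812000 ≈ 0.4532.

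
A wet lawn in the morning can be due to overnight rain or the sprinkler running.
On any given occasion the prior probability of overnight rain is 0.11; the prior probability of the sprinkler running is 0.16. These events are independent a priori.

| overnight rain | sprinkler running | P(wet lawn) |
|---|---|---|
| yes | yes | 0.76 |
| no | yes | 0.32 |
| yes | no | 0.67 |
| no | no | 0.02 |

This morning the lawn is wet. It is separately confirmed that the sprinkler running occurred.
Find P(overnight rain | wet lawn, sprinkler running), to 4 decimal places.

For the numerator, keep only overnight rain=true terms: 0.76*0.11 = 0.083600
The normalizing constant is 0.32*0.89 + 0.76*0.11 = 0.368400
P(overnight rain | wet lawn, sprinkler running) = 0.083600/0.368400 ≈ 0.2269

P(overnight rain | wet lawn, sprinkler running) ≈ 0.2269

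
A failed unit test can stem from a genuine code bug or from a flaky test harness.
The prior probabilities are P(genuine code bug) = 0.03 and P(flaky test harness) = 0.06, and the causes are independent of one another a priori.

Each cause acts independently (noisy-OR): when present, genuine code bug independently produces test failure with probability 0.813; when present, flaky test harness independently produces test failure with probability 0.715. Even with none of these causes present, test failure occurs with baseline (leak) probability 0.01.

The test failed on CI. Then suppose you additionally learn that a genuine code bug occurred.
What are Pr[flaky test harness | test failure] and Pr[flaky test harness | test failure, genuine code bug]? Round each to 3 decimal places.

Pr[flaky test harness | test failure] ≈ 0.575; Pr[flaky test harness | test failure, genuine code bug] ≈ 0.069

Under noisy-OR, P(test failure | causes) = 1 − (1−0.01)·∏(1−qᵢ) over the active causes.
By total probability over the 4 (genuine code bug, flaky test harness) configurations:
  P(test failure) = 0.01×0.97×0.94 + 0.71785×0.97×0.06 + 0.81487×0.03×0.94 + 0.947238×0.03×0.06
        = 0.009118 + 0.041779 + 0.022979 + 0.001705 = 0.075581
Configurations with flaky test harness contribute 0.043484, so
  P(flaky test harness | test failure) = 0.043484 / 0.075581 ≈ 0.575

Now also conditioning on genuine code bug=true:
P(test failure | genuine code bug) = 0.81487×0.94 + 0.947238×0.06 = 0.765978 + 0.056834 = 0.822812
Restricting to configurations with flaky test harness present: 0.947238×0.06 = 0.056834.
P(flaky test harness | test failure, genuine code bug) = 0.056834 / 0.822812 ≈ 0.069
The drop from 0.575 to 0.069 is the explaining-away (discounting) effect.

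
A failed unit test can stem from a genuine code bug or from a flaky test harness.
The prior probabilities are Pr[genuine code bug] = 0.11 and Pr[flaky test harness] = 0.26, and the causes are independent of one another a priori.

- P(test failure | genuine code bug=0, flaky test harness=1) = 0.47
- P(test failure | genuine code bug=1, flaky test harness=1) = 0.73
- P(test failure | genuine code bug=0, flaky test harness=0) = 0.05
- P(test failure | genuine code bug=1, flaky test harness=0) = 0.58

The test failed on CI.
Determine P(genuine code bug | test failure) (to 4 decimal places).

P(genuine code bug | test failure) ≈ 0.3246

Enumerate the 4 (genuine code bug, flaky test harness) configurations and weight by the priors:
  P(test failure) = 0.05*0.89*0.74 + 0.47*0.89*0.26 + 0.58*0.11*0.74 + 0.73*0.11*0.26
        = 0.032930 + 0.108758 + 0.047212 + 0.020878 = 0.209778
Configurations with genuine code bug contribute 0.068090, so
  P(genuine code bug | test failure) = 0.068090 / 0.209778 ≈ 0.3246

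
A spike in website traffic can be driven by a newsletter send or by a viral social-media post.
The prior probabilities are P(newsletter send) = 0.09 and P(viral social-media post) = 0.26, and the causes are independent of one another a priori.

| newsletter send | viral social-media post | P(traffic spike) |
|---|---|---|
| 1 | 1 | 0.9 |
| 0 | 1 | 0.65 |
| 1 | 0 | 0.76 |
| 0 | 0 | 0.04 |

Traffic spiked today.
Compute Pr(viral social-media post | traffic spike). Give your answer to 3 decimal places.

Pr(viral social-media post | traffic spike) ≈ 0.693

Weight on viral social-media post=true, given the evidence: 0.153790 + 0.021060 = 0.174850
The normalizing constant is 0.04×0.91×0.74 + 0.65×0.91×0.26 + 0.76×0.09×0.74 + 0.9×0.09×0.26 = 0.252402
Posterior = 0.174850 / 0.252402 ≈ 0.693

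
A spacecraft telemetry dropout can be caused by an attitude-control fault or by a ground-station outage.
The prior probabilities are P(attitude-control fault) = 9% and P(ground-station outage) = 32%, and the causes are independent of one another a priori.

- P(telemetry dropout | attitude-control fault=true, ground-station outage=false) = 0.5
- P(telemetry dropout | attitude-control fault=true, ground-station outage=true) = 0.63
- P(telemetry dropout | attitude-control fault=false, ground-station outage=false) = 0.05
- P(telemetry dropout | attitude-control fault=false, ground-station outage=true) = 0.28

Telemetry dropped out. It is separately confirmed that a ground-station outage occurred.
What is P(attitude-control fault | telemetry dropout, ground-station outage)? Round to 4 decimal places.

P(attitude-control fault | telemetry dropout, ground-station outage) ≈ 0.1820

By total probability over both values of attitude-control fault:
  P(telemetry dropout | ground-station outage) = 0.28×0.91 + 0.63×0.09
        = 0.254800 + 0.056700 = 0.311500
Keeping only the attitude-control fault-present terms gives 0.056700, so
  P(attitude-control fault | telemetry dropout, ground-station outage) = 0.056700 / 0.311500 ≈ 0.1820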